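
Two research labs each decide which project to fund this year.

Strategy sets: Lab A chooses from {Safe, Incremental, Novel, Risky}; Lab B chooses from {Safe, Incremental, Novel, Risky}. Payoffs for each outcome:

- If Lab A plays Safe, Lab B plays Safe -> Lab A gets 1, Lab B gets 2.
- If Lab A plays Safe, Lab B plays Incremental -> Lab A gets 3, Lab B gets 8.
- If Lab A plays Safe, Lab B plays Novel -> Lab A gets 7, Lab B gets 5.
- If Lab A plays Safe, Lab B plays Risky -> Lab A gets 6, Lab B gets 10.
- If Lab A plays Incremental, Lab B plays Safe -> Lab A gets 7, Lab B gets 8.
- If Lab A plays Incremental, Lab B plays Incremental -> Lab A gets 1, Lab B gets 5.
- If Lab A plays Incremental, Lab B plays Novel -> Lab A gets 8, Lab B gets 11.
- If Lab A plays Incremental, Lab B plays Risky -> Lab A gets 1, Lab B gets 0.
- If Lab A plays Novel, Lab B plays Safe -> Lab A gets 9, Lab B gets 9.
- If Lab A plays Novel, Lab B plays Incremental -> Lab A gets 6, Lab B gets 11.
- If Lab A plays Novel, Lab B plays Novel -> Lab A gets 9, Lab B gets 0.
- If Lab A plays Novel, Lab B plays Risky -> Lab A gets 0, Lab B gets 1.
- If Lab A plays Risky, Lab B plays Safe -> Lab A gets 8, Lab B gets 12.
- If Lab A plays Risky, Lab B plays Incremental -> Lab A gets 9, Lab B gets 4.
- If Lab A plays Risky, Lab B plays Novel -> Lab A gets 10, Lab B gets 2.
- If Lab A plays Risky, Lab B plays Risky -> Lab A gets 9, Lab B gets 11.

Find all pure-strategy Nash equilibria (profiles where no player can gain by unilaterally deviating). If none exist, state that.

Mark each player's best response to every combination of opponents' strategies; a profile where every player is best-responding is a pure Nash equilibrium.
Lab A against Safe: payoffs 1, 7, 9, 8 → best response Novel.
Lab A against Incremental: payoffs 3, 1, 6, 9 → best response Risky.
Lab A against Novel: payoffs 7, 8, 9, 10 → best response Risky.
Lab A against Risky: payoffs 6, 1, 0, 9 → best response Risky.
Lab B against Safe: payoffs 2, 8, 5, 10 → best response Risky.
Lab B against Incremental: payoffs 8, 5, 11, 0 → best response Novel.
Lab B against Novel: payoffs 9, 11, 0, 1 → best response Incremental.
Lab B against Risky: payoffs 12, 4, 2, 11 → best response Safe.
No profile is a mutual best response for all players.

No pure-strategy Nash equilibrium.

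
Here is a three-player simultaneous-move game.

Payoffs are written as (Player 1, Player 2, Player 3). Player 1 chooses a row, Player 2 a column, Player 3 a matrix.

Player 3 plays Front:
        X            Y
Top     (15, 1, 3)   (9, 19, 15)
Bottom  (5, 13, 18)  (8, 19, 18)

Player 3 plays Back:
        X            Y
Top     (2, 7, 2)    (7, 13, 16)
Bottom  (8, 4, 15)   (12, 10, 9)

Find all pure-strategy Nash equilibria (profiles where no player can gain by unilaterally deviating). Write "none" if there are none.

No pure-strategy Nash equilibrium.

For each strategy profile, look for a profitable unilateral deviation.
(Top, X, Front): Player 2 can switch to Y (1 → 19). Not NE.
(Top, X, Back): Player 1 can switch to Bottom (2 → 8). Not NE.
(Top, Y, Front): Player 3 can switch to Back (15 → 16). Not NE.
(Top, Y, Back): Player 1 can switch to Bottom (7 → 12). Not NE.
(Bottom, X, Front): Player 1 can switch to Top (5 → 15). Not NE.
(Bottom, X, Back): Player 2 can switch to Y (4 → 10). Not NE.
(Bottom, Y, Front): Player 1 can switch to Top (8 → 9). Not NE.
(Bottom, Y, Back): Player 3 can switch to Front (9 → 18). Not NE.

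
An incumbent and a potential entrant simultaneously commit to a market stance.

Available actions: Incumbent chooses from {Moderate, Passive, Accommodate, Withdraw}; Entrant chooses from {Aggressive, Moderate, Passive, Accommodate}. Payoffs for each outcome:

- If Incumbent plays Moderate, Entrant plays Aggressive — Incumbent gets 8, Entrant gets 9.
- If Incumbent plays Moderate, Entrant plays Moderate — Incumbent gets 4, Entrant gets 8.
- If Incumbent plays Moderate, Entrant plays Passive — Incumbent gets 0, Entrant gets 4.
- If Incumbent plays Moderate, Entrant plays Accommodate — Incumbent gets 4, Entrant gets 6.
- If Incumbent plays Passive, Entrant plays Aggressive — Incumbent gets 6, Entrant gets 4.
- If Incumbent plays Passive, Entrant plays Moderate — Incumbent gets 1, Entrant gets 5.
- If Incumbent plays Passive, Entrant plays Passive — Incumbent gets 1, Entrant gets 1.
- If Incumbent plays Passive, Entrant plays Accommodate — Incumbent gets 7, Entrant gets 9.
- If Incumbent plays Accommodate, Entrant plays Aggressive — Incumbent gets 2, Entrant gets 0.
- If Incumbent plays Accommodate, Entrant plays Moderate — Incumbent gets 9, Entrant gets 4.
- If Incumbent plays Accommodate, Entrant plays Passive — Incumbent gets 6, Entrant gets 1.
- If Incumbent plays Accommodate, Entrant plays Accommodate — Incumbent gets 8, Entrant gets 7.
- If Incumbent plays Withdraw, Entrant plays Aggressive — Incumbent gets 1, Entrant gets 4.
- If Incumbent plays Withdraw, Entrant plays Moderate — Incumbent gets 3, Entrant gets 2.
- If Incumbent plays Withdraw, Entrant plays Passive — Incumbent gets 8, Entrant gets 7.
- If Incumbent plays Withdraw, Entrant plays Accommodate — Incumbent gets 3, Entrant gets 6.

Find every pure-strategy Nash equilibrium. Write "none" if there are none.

The pure Nash equilibria are (Moderate, Aggressive); (Accommodate, Accommodate); (Withdraw, Passive).

Mark each player's best response to every combination of opponents' strategies; a profile where every player is best-responding is a pure Nash equilibrium.
Incumbent against Aggressive: payoffs 8, 6, 2, 1 → best response Moderate.
Incumbent against Moderate: payoffs 4, 1, 9, 3 → best response Accommodate.
Incumbent against Passive: payoffs 0, 1, 6, 8 → best response Withdraw.
Incumbent against Accommodate: payoffs 4, 7, 8, 3 → best response Accommodate.
Entrant against Moderate: payoffs 9, 8, 4, 6 → best response Aggressive.
Entrant against Passive: payoffs 4, 5, 1, 9 → best response Accommodate.
Entrant against Accommodate: payoffs 0, 4, 1, 7 → best response Accommodate.
Entrant against Withdraw: payoffs 4, 2, 7, 6 → best response Passive.
Mutual best responses: (Moderate, Aggressive); (Accommodate, Accommodate); (Withdraw, Passive).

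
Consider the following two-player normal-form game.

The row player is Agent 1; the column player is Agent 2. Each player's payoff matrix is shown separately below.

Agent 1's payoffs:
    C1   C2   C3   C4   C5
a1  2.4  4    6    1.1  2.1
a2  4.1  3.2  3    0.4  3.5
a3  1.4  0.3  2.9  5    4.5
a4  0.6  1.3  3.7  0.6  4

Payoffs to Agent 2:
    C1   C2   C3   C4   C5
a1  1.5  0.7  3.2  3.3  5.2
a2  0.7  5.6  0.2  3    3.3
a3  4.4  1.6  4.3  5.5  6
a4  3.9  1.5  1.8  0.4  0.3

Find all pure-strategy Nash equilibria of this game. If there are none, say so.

(a1, C1): Agent 1 can switch to a2 (2.4 → 4.1). Not NE.
(a1, C2): Agent 2 can switch to C1 (0.7 → 1.5). Not NE.
(a1, C3): Agent 2 can switch to C4 (3.2 → 3.3). Not NE.
(a1, C4): Agent 1 can switch to a3 (1.1 → 5). Not NE.
(a1, C5): Agent 1 can switch to a2 (2.1 → 3.5). Not NE.
(a2, C1): Agent 2 can switch to C2 (0.7 → 5.6). Not NE.
(a3, C5): Agent 1 gets 4.5, best alternative 4; Agent 2 gets 6, best alternative 5.5. No profitable deviation — NE.
(The remaining 13 profiles each have a profitable deviation by the same check.)

Pure NE: (a3, C5)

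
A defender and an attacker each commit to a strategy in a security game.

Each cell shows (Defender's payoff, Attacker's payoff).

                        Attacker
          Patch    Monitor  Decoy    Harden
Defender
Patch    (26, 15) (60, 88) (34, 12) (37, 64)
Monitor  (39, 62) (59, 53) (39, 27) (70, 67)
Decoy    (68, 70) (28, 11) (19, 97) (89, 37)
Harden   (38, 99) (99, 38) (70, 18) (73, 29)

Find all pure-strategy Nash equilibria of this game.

Defender against Patch: payoffs 26, 39, 68, 38 → best response Decoy.
Defender against Monitor: payoffs 60, 59, 28, 99 → best response Harden.
Defender against Decoy: payoffs 34, 39, 19, 70 → best response Harden.
Defender against Harden: payoffs 37, 70, 89, 73 → best response Decoy.
Attacker against Patch: payoffs 15, 88, 12, 64 → best response Monitor.
Attacker against Monitor: payoffs 62, 53, 27, 67 → best response Harden.
Attacker against Decoy: payoffs 70, 11, 97, 37 → best response Decoy.
Attacker against Harden: payoffs 99, 38, 18, 29 → best response Patch.
No profile is a mutual best response for all players.

There is no pure-strategy Nash equilibrium.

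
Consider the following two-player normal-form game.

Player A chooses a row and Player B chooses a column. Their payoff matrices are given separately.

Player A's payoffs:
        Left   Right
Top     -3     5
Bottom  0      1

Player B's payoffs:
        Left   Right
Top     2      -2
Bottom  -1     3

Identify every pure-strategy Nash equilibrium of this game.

none

Player A against Left: payoffs -3, 0 → best response Bottom.
Player A against Right: payoffs 5, 1 → best response Top.
Player B against Top: payoffs 2, -2 → best response Left.
Player B against Bottom: payoffs -1, 3 → best response Right.
No profile is a mutual best response for all players.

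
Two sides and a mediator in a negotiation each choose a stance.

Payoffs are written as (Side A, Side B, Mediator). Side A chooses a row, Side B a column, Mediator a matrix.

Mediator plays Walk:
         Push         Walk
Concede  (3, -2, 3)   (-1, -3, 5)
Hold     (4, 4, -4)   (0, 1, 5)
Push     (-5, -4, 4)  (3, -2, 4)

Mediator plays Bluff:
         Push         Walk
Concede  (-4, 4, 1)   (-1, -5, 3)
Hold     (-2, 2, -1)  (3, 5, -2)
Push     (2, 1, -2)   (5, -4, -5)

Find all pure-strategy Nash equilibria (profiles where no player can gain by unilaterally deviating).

Pure NE: (Push, Walk, Walk)

(Concede, Push, Walk): Side A can switch to Hold (3 → 4). Not NE.
(Concede, Push, Bluff): Side A can switch to Hold (-4 → -2). Not NE.
(Concede, Walk, Walk): Side A can switch to Hold (-1 → 0). Not NE.
(Concede, Walk, Bluff): Side A can switch to Hold (-1 → 3). Not NE.
(Hold, Push, Walk): Mediator can switch to Bluff (-4 → -1). Not NE.
(Hold, Push, Bluff): Side A can switch to Push (-2 → 2). Not NE.
(Push, Walk, Walk): Side A gets 3, best alternative 0; Side B gets -2, best alternative -4; Mediator gets 4, best alternative -5. No profitable deviation — NE.
(The remaining 5 profiles each have a profitable deviation by the same check.)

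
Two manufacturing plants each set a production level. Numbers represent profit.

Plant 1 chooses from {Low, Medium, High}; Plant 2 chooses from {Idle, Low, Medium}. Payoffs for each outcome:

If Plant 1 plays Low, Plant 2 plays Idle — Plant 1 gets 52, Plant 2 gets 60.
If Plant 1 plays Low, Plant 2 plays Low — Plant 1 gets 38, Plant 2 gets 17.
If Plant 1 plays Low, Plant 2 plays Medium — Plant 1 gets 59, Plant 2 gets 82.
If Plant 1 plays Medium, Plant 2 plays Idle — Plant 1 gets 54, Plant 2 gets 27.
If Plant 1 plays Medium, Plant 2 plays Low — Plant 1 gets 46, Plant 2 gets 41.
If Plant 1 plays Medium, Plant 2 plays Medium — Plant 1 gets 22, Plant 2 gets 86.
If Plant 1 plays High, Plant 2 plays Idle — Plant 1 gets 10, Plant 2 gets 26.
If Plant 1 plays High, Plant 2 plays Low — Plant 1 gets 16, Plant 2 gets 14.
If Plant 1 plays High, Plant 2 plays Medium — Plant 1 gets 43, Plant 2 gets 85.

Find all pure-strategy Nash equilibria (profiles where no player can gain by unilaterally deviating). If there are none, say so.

Plant 1 against Idle: payoffs 52, 54, 10 → best response Medium.
Plant 1 against Low: payoffs 38, 46, 16 → best response Medium.
Plant 1 against Medium: payoffs 59, 22, 43 → best response Low.
Plant 2 against Low: payoffs 60, 17, 82 → best response Medium.
Plant 2 against Medium: payoffs 27, 41, 86 → best response Medium.
Plant 2 against High: payoffs 26, 14, 85 → best response Medium.
Mutual best responses: (Low, Medium).

(Low, Medium)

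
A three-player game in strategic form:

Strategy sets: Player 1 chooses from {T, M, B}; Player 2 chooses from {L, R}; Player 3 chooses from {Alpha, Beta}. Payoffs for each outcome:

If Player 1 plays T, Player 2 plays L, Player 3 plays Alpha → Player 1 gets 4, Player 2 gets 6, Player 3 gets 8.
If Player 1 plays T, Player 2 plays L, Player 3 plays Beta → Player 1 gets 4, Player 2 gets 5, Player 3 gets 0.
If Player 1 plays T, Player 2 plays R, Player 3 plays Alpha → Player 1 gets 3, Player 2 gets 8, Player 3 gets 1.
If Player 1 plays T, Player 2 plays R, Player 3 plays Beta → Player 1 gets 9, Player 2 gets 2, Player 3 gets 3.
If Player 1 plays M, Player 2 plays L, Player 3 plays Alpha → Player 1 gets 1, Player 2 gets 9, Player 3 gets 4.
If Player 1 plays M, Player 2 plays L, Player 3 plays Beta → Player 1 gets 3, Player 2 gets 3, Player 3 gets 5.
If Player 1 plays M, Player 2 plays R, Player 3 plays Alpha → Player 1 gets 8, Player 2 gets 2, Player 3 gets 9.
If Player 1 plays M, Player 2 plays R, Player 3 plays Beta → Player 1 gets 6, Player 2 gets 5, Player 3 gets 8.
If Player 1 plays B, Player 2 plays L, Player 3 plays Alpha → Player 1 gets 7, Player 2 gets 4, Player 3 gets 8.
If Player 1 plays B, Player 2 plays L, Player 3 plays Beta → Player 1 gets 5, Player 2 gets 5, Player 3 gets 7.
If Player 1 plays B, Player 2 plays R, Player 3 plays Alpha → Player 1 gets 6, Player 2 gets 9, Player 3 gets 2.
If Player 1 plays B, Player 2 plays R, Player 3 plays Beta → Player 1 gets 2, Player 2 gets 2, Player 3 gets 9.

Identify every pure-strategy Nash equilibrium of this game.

There is no pure-strategy Nash equilibrium.

(T, L, Alpha): Player 1 can switch to B (4 → 7). Not NE.
(T, L, Beta): Player 1 can switch to B (4 → 5). Not NE.
(T, R, Alpha): Player 1 can switch to M (3 → 8). Not NE.
(T, R, Beta): Player 2 can switch to L (2 → 5). Not NE.
(M, L, Alpha): Player 1 can switch to T (1 → 4). Not NE.
(M, L, Beta): Player 1 can switch to T (3 → 4). Not NE.
(M, R, Alpha): Player 2 can switch to L (2 → 9). Not NE.
(M, R, Beta): Player 1 can switch to T (6 → 9). Not NE.
(B, L, Alpha): Player 2 can switch to R (4 → 9). Not NE.
(B, L, Beta): Player 3 can switch to Alpha (7 → 8). Not NE.
(B, R, Alpha): Player 1 can switch to M (6 → 8). Not NE.
(B, R, Beta): Player 1 can switch to T (2 → 9). Not NE.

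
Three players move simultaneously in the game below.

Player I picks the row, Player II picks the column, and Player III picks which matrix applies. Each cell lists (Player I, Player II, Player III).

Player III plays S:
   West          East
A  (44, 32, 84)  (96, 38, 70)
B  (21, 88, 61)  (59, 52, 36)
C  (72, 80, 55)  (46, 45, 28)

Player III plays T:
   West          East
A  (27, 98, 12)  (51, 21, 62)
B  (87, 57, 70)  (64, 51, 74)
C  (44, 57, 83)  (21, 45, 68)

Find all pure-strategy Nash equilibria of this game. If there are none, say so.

For each strategy profile, look for a profitable unilateral deviation.
(A, West, S): Player I can switch to C (44 → 72). Not NE.
(A, West, T): Player I can switch to B (27 → 87). Not NE.
(A, East, S): Player I gets 96, best alternative 59; Player II gets 38, best alternative 32; Player III gets 70, best alternative 62. No profitable deviation — NE.
(A, East, T): Player I can switch to B (51 → 64). Not NE.
(B, West, S): Player I can switch to A (21 → 44). Not NE.
(B, West, T): Player I gets 87, best alternative 44; Player II gets 57, best alternative 51; Player III gets 70, best alternative 61. No profitable deviation — NE.
(B, East, S): Player I can switch to A (59 → 96). Not NE.
(B, East, T): Player II can switch to West (51 → 57). Not NE.
(C, West, S): Player III can switch to T (55 → 83). Not NE.
(C, West, T): Player I can switch to B (44 → 87). Not NE.
(C, East, S): Player I can switch to A (46 → 96). Not NE.
(C, East, T): Player I can switch to A (21 → 51). Not NE.

The pure Nash equilibria are (A, East, S), (B, West, T).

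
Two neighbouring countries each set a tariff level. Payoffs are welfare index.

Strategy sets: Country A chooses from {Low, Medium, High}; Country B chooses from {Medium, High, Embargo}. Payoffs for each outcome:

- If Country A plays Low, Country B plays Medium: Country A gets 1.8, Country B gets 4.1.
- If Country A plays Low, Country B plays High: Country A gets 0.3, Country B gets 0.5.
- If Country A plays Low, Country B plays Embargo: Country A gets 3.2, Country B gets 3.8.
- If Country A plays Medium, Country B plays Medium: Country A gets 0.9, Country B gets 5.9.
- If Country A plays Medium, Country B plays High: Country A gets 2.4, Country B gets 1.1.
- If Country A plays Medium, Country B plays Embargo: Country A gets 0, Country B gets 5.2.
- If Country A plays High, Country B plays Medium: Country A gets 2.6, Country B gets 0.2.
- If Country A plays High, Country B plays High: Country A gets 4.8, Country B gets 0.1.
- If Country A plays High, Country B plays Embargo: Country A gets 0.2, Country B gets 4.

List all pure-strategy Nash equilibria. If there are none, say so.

Check each profile: it is a Nash equilibrium iff no player can strictly gain by switching unilaterally.
(Low, Medium): Country A can switch to High (1.8 → 2.6). Not NE.
(Low, High): Country A can switch to Medium (0.3 → 2.4). Not NE.
(Low, Embargo): Country B can switch to Medium (3.8 → 4.1). Not NE.
(Medium, Medium): Country A can switch to Low (0.9 → 1.8). Not NE.
(Medium, High): Country A can switch to High (2.4 → 4.8). Not NE.
(Medium, Embargo): Country A can switch to Low (0 → 3.2). Not NE.
(High, Medium): Country B can switch to Embargo (0.2 → 4). Not NE.
(High, High): Country B can switch to Medium (0.1 → 0.2). Not NE.
(The remaining 1 profile has a profitable deviation by the same check.)

There is no pure-strategy Nash equilibrium.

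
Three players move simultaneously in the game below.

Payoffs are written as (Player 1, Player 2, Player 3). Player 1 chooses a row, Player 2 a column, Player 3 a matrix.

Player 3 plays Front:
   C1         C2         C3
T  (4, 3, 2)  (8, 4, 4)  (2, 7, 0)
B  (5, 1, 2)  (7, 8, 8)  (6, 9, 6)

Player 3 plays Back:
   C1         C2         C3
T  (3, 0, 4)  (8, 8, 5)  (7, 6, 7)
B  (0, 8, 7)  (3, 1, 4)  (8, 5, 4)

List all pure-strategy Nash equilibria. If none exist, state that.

(T, C2, Back), (B, C3, Front)

(T, C1, Front): Player 1 can switch to B (4 → 5). Not NE.
(T, C1, Back): Player 2 can switch to C2 (0 → 8). Not NE.
(T, C2, Front): Player 2 can switch to C3 (4 → 7). Not NE.
(T, C2, Back): Player 1 gets 8, best alternative 3; Player 2 gets 8, best alternative 6; Player 3 gets 5, best alternative 4. No profitable deviation — NE.
(T, C3, Front): Player 1 can switch to B (2 → 6). Not NE.
(T, C3, Back): Player 1 can switch to B (7 → 8). Not NE.
(B, C1, Front): Player 2 can switch to C2 (1 → 8). Not NE.
(B, C1, Back): Player 1 can switch to T (0 → 3). Not NE.
(B, C2, Front): Player 1 can switch to T (7 → 8). Not NE.
(B, C2, Back): Player 1 can switch to T (3 → 8). Not NE.
(B, C3, Front): Player 1 gets 6, best alternative 2; Player 2 gets 9, best alternative 8; Player 3 gets 6, best alternative 4. No profitable deviation — NE.
(B, C3, Back): Player 2 can switch to C1 (5 → 8). Not NE.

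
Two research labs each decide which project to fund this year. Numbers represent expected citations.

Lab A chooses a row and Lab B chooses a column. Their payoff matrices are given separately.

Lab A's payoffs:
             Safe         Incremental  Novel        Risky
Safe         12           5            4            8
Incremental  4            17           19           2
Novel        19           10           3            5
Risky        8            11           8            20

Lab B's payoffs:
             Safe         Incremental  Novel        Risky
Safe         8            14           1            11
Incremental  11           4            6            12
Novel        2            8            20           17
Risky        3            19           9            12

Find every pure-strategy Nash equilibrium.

There is no pure-strategy Nash equilibrium.

Check each profile: it is a Nash equilibrium iff no player can strictly gain by switching unilaterally.
(Safe, Safe): Lab A can switch to Novel (12 → 19). Not NE.
(Safe, Incremental): Lab A can switch to Incremental (5 → 17). Not NE.
(Safe, Novel): Lab A can switch to Incremental (4 → 19). Not NE.
(Safe, Risky): Lab A can switch to Risky (8 → 20). Not NE.
(Incremental, Safe): Lab A can switch to Safe (4 → 12). Not NE.
(Incremental, Incremental): Lab B can switch to Safe (4 → 11). Not NE.
(The remaining 10 profiles each have a profitable deviation by the same check.)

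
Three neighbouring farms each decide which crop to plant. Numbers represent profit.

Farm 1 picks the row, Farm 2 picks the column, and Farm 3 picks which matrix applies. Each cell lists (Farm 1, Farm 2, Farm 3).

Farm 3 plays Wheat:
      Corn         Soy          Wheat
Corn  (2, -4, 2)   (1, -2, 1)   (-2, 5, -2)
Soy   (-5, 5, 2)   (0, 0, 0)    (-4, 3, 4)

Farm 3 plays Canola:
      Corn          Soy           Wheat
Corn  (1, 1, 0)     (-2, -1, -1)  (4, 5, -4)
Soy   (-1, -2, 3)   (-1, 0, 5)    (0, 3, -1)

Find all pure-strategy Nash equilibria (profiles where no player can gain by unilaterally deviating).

The unique pure-strategy Nash equilibrium is (Corn, Wheat, Wheat).

(Corn, Corn, Wheat): Farm 2 can switch to Soy (-4 → -2). Not NE.
(Corn, Corn, Canola): Farm 2 can switch to Wheat (1 → 5). Not NE.
(Corn, Soy, Wheat): Farm 2 can switch to Wheat (-2 → 5). Not NE.
(Corn, Soy, Canola): Farm 1 can switch to Soy (-2 → -1). Not NE.
(Corn, Wheat, Wheat): Farm 1 gets -2, best alternative -4; Farm 2 gets 5, best alternative -2; Farm 3 gets -2, best alternative -4. No profitable deviation — NE.
(Corn, Wheat, Canola): Farm 3 can switch to Wheat (-4 → -2). Not NE.
(Soy, Corn, Wheat): Farm 1 can switch to Corn (-5 → 2). Not NE.
(The remaining 5 profiles each have a profitable deviation by the same check.)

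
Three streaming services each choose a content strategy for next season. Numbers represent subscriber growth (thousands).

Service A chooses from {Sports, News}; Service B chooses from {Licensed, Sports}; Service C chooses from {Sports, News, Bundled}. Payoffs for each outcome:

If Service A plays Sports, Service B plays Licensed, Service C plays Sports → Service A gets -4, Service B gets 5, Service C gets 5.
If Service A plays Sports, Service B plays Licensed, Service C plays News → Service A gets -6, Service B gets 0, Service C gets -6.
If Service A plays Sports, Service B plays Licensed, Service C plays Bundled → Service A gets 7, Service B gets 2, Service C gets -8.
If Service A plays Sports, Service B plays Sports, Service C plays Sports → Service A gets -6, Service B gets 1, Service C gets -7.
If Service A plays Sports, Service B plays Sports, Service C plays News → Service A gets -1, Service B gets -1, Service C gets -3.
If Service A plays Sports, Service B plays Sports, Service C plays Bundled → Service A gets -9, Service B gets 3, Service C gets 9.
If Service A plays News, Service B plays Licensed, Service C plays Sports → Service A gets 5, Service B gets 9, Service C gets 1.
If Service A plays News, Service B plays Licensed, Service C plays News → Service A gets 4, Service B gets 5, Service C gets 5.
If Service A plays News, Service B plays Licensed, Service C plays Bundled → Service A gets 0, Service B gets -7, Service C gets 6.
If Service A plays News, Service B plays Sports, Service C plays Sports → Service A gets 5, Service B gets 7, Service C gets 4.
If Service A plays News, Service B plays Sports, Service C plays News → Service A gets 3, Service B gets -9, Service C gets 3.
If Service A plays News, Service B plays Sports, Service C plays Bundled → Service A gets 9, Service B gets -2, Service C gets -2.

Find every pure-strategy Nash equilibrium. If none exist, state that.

(Sports, Licensed, Sports): Service A can switch to News (-4 → 5). Not NE.
(Sports, Licensed, News): Service A can switch to News (-6 → 4). Not NE.
(Sports, Licensed, Bundled): Service B can switch to Sports (2 → 3). Not NE.
(Sports, Sports, Sports): Service A can switch to News (-6 → 5). Not NE.
(Sports, Sports, News): Service A can switch to News (-1 → 3). Not NE.
(Sports, Sports, Bundled): Service A can switch to News (-9 → 9). Not NE.
(News, Licensed, Sports): Service C can switch to News (1 → 5). Not NE.
(News, Licensed, News): Service C can switch to Bundled (5 → 6). Not NE.
(News, Licensed, Bundled): Service A can switch to Sports (0 → 7). Not NE.
(News, Sports, Sports): Service B can switch to Licensed (7 → 9). Not NE.
(News, Sports, News): Service B can switch to Licensed (-9 → 5). Not NE.
(News, Sports, Bundled): Service C can switch to Sports (-2 → 4). Not NE.

none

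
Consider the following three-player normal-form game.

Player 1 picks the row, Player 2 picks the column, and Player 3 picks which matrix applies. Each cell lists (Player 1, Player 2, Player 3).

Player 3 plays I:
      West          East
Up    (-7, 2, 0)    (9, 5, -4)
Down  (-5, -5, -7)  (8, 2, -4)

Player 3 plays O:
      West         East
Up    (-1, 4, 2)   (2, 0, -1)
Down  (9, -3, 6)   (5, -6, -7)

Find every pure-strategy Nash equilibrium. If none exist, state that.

(Up, West, I): Player 1 can switch to Down (-7 → -5). Not NE.
(Up, West, O): Player 1 can switch to Down (-1 → 9). Not NE.
(Up, East, I): Player 3 can switch to O (-4 → -1). Not NE.
(Up, East, O): Player 1 can switch to Down (2 → 5). Not NE.
(Down, West, I): Player 2 can switch to East (-5 → 2). Not NE.
(Down, West, O): Player 1 gets 9, best alternative -1; Player 2 gets -3, best alternative -6; Player 3 gets 6, best alternative -7. No profitable deviation — NE.
(Down, East, I): Player 1 can switch to Up (8 → 9). Not NE.
(Down, East, O): Player 2 can switch to West (-6 → -3). Not NE.

Pure NE: (Down, West, O)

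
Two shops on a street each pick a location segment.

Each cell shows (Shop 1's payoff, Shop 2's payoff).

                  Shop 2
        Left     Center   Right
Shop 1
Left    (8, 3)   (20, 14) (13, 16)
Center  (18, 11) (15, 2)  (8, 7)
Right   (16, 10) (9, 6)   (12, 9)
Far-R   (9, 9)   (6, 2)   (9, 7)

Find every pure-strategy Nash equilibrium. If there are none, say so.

For each player, find the best response to each opponent profile; mutual best responses are the pure NE.
Shop 1 against Left: payoffs 8, 18, 16, 9 → best response Center.
Shop 1 against Center: payoffs 20, 15, 9, 6 → best response Left.
Shop 1 against Right: payoffs 13, 8, 12, 9 → best response Left.
Shop 2 against Left: payoffs 3, 14, 16 → best response Right.
Shop 2 against Center: payoffs 11, 2, 7 → best response Left.
Shop 2 against Right: payoffs 10, 6, 9 → best response Left.
Shop 2 against Far-R: payoffs 9, 2, 7 → best response Left.
Mutual best responses: (Left, Right); (Center, Left).

The pure Nash equilibria are (Left, Right), (Center, Left).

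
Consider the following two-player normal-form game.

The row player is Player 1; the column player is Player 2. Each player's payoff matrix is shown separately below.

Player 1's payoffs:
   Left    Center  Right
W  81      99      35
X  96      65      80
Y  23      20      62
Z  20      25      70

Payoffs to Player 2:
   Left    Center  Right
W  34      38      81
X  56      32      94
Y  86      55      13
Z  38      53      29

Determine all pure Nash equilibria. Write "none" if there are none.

Pure NE: (X, Right)

Check each profile: it is a Nash equilibrium iff no player can strictly gain by switching unilaterally.
(W, Left): Player 1 can switch to X (81 → 96). Not NE.
(W, Center): Player 2 can switch to Right (38 → 81). Not NE.
(W, Right): Player 1 can switch to X (35 → 80). Not NE.
(X, Left): Player 2 can switch to Right (56 → 94). Not NE.
(X, Center): Player 1 can switch to W (65 → 99). Not NE.
(X, Right): Player 1 gets 80, best alternative 70; Player 2 gets 94, best alternative 56. No profitable deviation — NE.
(Y, Left): Player 1 can switch to W (23 → 81). Not NE.
(Y, Center): Player 1 can switch to W (20 → 99). Not NE.
(Y, Right): Player 1 can switch to X (62 → 80). Not NE.
(Z, Left): Player 1 can switch to W (20 → 81). Not NE.
(Z, Center): Player 1 can switch to W (25 → 99). Not NE.
(The remaining 1 profile has a profitable deviation by the same check.)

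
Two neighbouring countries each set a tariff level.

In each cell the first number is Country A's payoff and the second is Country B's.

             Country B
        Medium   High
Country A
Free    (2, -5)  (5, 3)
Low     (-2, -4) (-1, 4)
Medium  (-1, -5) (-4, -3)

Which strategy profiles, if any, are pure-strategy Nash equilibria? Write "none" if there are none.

(Free, High)

Country A against Medium: payoffs 2, -2, -1 → best response Free.
Country A against High: payoffs 5, -1, -4 → best response Free.
Country B against Free: payoffs -5, 3 → best response High.
Country B against Low: payoffs -4, 4 → best response High.
Country B against Medium: payoffs -5, -3 → best response High.
Mutual best responses: (Free, High).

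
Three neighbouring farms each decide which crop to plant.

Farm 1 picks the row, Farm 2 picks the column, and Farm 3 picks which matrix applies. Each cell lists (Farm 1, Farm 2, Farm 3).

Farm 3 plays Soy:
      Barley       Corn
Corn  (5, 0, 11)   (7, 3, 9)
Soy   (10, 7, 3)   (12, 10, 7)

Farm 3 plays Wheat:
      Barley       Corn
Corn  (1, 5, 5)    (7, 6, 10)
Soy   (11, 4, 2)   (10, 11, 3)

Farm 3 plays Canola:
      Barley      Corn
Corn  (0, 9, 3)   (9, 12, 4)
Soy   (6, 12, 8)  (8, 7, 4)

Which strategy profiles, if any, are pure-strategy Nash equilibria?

(Corn, Barley, Soy): Farm 1 can switch to Soy (5 → 10). Not NE.
(Corn, Barley, Wheat): Farm 1 can switch to Soy (1 → 11). Not NE.
(Corn, Barley, Canola): Farm 1 can switch to Soy (0 → 6). Not NE.
(Corn, Corn, Soy): Farm 1 can switch to Soy (7 → 12). Not NE.
(Corn, Corn, Wheat): Farm 1 can switch to Soy (7 → 10). Not NE.
(Corn, Corn, Canola): Farm 3 can switch to Soy (4 → 9). Not NE.
(Soy, Barley, Soy): Farm 2 can switch to Corn (7 → 10). Not NE.
(Soy, Barley, Wheat): Farm 2 can switch to Corn (4 → 11). Not NE.
(Soy, Barley, Canola): Farm 1 gets 6, best alternative 0; Farm 2 gets 12, best alternative 7; Farm 3 gets 8, best alternative 3. No profitable deviation — NE.
(Soy, Corn, Soy): Farm 1 gets 12, best alternative 7; Farm 2 gets 10, best alternative 7; Farm 3 gets 7, best alternative 4. No profitable deviation — NE.
(Soy, Corn, Wheat): Farm 3 can switch to Soy (3 → 7). Not NE.
(Soy, Corn, Canola): Farm 1 can switch to Corn (8 → 9). Not NE.

(Soy, Barley, Canola) and (Soy, Corn, Soy)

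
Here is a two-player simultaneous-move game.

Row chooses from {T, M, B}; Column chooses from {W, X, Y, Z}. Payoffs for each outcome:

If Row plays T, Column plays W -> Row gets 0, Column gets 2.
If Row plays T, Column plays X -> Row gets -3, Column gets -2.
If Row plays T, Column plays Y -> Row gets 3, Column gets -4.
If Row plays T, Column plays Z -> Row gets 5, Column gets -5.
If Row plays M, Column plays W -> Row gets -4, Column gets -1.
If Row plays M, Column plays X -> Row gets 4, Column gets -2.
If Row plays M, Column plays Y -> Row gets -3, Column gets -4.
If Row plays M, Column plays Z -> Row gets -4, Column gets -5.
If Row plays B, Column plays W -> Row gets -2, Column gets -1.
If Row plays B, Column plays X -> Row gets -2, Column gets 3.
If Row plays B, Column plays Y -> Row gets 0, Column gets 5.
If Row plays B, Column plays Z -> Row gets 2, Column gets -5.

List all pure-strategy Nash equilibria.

(T, W): Row gets 0, best alternative -2; Column gets 2, best alternative -2. No profitable deviation — NE.
(T, X): Row can switch to M (-3 → 4). Not NE.
(T, Y): Column can switch to W (-4 → 2). Not NE.
(T, Z): Column can switch to W (-5 → 2). Not NE.
(M, W): Row can switch to T (-4 → 0). Not NE.
(M, X): Column can switch to W (-2 → -1). Not NE.
(M, Y): Row can switch to T (-3 → 3). Not NE.
(M, Z): Row can switch to T (-4 → 5). Not NE.
(B, W): Row can switch to T (-2 → 0). Not NE.
(B, X): Row can switch to M (-2 → 4). Not NE.
(B, Y): Row can switch to T (0 → 3). Not NE.
(B, Z): Row can switch to T (2 → 5). Not NE.

(T, W)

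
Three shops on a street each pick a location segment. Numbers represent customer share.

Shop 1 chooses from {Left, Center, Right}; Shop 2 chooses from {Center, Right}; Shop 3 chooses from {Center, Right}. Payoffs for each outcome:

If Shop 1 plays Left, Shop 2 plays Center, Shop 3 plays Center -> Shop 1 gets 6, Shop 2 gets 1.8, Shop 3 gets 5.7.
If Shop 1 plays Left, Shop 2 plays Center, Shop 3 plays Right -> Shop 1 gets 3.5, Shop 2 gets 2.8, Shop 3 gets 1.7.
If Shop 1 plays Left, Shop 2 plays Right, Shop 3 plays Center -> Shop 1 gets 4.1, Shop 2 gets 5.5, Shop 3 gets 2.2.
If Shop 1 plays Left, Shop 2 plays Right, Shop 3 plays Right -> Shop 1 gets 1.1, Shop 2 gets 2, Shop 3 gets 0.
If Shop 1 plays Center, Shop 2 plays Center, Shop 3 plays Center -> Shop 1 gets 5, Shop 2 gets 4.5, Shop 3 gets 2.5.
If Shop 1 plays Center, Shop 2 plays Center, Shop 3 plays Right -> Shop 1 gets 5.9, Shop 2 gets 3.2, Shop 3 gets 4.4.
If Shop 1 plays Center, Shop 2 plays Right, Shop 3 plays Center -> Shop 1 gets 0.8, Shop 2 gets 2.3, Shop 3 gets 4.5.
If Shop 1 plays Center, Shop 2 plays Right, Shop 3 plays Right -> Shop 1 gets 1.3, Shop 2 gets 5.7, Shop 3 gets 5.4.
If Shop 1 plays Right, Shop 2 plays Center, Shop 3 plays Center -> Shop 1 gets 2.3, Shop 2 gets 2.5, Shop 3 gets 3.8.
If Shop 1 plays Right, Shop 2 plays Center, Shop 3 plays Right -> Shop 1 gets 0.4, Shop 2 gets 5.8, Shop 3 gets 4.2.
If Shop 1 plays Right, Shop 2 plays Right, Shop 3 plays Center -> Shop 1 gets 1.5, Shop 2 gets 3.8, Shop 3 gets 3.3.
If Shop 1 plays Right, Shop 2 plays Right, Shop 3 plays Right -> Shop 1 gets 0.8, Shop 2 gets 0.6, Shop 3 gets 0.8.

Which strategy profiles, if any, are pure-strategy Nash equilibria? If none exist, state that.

Shop 1 against (Center, Center): payoffs 6, 5, 2.3 → best response Left.
Shop 1 against (Center, Right): payoffs 3.5, 5.9, 0.4 → best response Center.
Shop 1 against (Right, Center): payoffs 4.1, 0.8, 1.5 → best response Left.
Shop 1 against (Right, Right): payoffs 1.1, 1.3, 0.8 → best response Center.
Shop 2 against (Left, Center): payoffs 1.8, 5.5 → best response Right.
Shop 2 against (Left, Right): payoffs 2.8, 2 → best response Center.
Shop 2 against (Center, Center): payoffs 4.5, 2.3 → best response Center.
Shop 2 against (Center, Right): payoffs 3.2, 5.7 → best response Right.
Shop 2 against (Right, Center): payoffs 2.5, 3.8 → best response Right.
Shop 2 against (Right, Right): payoffs 5.8, 0.6 → best response Center.
Shop 3 against (Left, Center): payoffs 5.7, 1.7 → best response Center.
Shop 3 against (Left, Right): payoffs 2.2, 0 → best response Center.
Shop 3 against (Center, Center): payoffs 2.5, 4.4 → best response Right.
Shop 3 against (Center, Right): payoffs 4.5, 5.4 → best response Right.
Shop 3 against (Right, Center): payoffs 3.8, 4.2 → best response Right.
Shop 3 against (Right, Right): payoffs 3.3, 0.8 → best response Center.
Mutual best responses: (Left, Right, Center); (Center, Right, Right).

The pure Nash equilibria are (Left, Right, Center) and (Center, Right, Right).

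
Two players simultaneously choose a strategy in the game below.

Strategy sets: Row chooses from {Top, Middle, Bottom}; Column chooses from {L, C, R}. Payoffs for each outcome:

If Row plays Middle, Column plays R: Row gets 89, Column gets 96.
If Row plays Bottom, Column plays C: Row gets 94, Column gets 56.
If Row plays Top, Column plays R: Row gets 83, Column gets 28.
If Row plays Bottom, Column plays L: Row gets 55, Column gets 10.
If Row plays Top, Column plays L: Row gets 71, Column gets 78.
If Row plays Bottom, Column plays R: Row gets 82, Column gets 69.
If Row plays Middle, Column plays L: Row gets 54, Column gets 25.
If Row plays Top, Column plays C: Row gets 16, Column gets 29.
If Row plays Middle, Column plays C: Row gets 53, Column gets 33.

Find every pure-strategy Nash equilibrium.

Pure-strategy Nash equilibria: (Top, L), (Middle, R)

(Top, L): Row gets 71, best alternative 55; Column gets 78, best alternative 29. No profitable deviation — NE.
(Top, C): Row can switch to Middle (16 → 53). Not NE.
(Top, R): Row can switch to Middle (83 → 89). Not NE.
(Middle, L): Row can switch to Top (54 → 71). Not NE.
(Middle, C): Row can switch to Bottom (53 → 94). Not NE.
(Middle, R): Row gets 89, best alternative 83; Column gets 96, best alternative 33. No profitable deviation — NE.
(Bottom, L): Row can switch to Top (55 → 71). Not NE.
(Bottom, C): Column can switch to R (56 → 69). Not NE.
(Bottom, R): Row can switch to Top (82 → 83). Not NE.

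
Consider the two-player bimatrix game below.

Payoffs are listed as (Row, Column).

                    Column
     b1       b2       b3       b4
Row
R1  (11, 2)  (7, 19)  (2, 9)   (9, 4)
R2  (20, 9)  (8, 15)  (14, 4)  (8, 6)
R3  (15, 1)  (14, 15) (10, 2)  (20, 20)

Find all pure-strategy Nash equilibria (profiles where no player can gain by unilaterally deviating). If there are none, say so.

(R3, b4)

For each strategy profile, look for a profitable unilateral deviation.
(R1, b1): Row can switch to R2 (11 → 20). Not NE.
(R1, b2): Row can switch to R2 (7 → 8). Not NE.
(R1, b3): Row can switch to R2 (2 → 14). Not NE.
(R1, b4): Row can switch to R3 (9 → 20). Not NE.
(R2, b1): Column can switch to b2 (9 → 15). Not NE.
(R2, b2): Row can switch to R3 (8 → 14). Not NE.
(R2, b3): Column can switch to b1 (4 → 9). Not NE.
(R2, b4): Row can switch to R1 (8 → 9). Not NE.
(R3, b4): Row gets 20, best alternative 9; Column gets 20, best alternative 15. No profitable deviation — NE.
(The remaining 3 profiles each have a profitable deviation by the same check.)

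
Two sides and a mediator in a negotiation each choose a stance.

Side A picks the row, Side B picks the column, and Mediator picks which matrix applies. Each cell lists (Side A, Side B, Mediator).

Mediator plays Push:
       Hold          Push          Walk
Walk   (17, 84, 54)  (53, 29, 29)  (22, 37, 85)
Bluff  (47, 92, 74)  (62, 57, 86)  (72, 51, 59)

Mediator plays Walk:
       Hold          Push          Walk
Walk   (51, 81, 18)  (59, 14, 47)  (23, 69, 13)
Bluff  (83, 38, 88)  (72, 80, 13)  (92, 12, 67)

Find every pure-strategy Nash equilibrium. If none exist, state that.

(Walk, Hold, Push): Side A can switch to Bluff (17 → 47). Not NE.
(Walk, Hold, Walk): Side A can switch to Bluff (51 → 83). Not NE.
(Walk, Push, Push): Side A can switch to Bluff (53 → 62). Not NE.
(Walk, Push, Walk): Side A can switch to Bluff (59 → 72). Not NE.
(Walk, Walk, Push): Side A can switch to Bluff (22 → 72). Not NE.
(Walk, Walk, Walk): Side A can switch to Bluff (23 → 92). Not NE.
(Bluff, Hold, Push): Mediator can switch to Walk (74 → 88). Not NE.
(Bluff, Hold, Walk): Side B can switch to Push (38 → 80). Not NE.
(Bluff, Push, Push): Side B can switch to Hold (57 → 92). Not NE.
(Bluff, Push, Walk): Mediator can switch to Push (13 → 86). Not NE.
(Bluff, Walk, Push): Side B can switch to Hold (51 → 92). Not NE.
(Bluff, Walk, Walk): Side B can switch to Hold (12 → 38). Not NE.

No pure-strategy Nash equilibrium.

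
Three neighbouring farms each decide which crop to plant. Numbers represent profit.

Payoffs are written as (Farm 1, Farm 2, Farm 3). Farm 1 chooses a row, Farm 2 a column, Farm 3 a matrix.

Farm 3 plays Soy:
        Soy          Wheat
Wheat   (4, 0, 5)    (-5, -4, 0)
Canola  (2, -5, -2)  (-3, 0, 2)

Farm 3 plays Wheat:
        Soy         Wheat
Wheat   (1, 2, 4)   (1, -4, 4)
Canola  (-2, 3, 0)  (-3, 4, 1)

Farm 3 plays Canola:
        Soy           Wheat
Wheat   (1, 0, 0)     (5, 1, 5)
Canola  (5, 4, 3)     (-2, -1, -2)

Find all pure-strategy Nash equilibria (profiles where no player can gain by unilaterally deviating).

For each strategy profile, look for a profitable unilateral deviation.
(Wheat, Soy, Soy): Farm 1 gets 4, best alternative 2; Farm 2 gets 0, best alternative -4; Farm 3 gets 5, best alternative 4. No profitable deviation — NE.
(Wheat, Soy, Wheat): Farm 3 can switch to Soy (4 → 5). Not NE.
(Wheat, Soy, Canola): Farm 1 can switch to Canola (1 → 5). Not NE.
(Wheat, Wheat, Soy): Farm 1 can switch to Canola (-5 → -3). Not NE.
(Wheat, Wheat, Wheat): Farm 2 can switch to Soy (-4 → 2). Not NE.
(Wheat, Wheat, Canola): Farm 1 gets 5, best alternative -2; Farm 2 gets 1, best alternative 0; Farm 3 gets 5, best alternative 4. No profitable deviation — NE.
(Canola, Soy, Soy): Farm 1 can switch to Wheat (2 → 4). Not NE.
(Canola, Soy, Wheat): Farm 1 can switch to Wheat (-2 → 1). Not NE.
(Canola, Soy, Canola): Farm 1 gets 5, best alternative 1; Farm 2 gets 4, best alternative -1; Farm 3 gets 3, best alternative 0. No profitable deviation — NE.
(Canola, Wheat, Soy): Farm 1 gets -3, best alternative -5; Farm 2 gets 0, best alternative -5; Farm 3 gets 2, best alternative 1. No profitable deviation — NE.
(Canola, Wheat, Wheat): Farm 1 can switch to Wheat (-3 → 1). Not NE.
(Canola, Wheat, Canola): Farm 1 can switch to Wheat (-2 → 5). Not NE.

The pure Nash equilibria are (Wheat, Soy, Soy); (Wheat, Wheat, Canola); (Canola, Soy, Canola); (Canola, Wheat, Soy).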